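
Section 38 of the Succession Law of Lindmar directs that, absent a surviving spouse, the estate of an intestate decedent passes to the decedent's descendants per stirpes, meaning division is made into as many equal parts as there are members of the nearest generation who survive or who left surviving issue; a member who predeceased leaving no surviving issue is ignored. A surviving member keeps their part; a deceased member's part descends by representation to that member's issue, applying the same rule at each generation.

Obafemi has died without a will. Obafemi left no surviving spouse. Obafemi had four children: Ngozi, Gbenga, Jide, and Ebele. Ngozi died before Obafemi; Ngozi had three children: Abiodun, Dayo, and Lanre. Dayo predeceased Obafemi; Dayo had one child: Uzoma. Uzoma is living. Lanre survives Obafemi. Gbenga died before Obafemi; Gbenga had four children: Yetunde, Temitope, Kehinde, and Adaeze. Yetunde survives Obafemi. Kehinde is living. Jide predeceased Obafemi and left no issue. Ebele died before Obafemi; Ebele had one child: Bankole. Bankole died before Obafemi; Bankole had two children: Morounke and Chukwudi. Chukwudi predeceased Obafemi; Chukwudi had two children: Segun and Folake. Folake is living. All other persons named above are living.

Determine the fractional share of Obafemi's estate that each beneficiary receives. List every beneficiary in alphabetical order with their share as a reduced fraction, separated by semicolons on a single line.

Abiodun 1/9; Adaeze 1/12; Folake 1/12; Kehinde 1/12; Lanre 1/9; Morounke 1/6; Segun 1/12; Temitope 1/12; Uzoma 1/9; Yetunde 1/12

There is no surviving spouse, so the entire estate passes to Obafemi's descendants per stirpes.
Jide left no surviving issue, so that branch lapses and is disregarded.
The estate is divided into 3 equal shares of 1/3 among Ngozi, Gbenga, Ebele.
Ngozi predeceased; the 1/3 allotted to Ngozi's branch passes to Ngozi's issue by representation.
The 1/3 is divided into 3 equal shares of 1/9 among Abiodun, Dayo, Lanre.
Abiodun is living and takes 1/9.
Dayo predeceased; the 1/9 allotted to Dayo's branch passes to Dayo's issue by representation.
Uzoma is the sole taker at this level and receives the full 1/9.
Lanre is living and takes 1/9.
Gbenga predeceased; the 1/3 allotted to Gbenga's branch passes to Gbenga's issue by representation.
The 1/3 is divided into 4 equal shares of 1/12 among Yetunde, Temitope, Kehinde, Adaeze.
Yetunde is living and takes 1/12.
Temitope is living and takes 1/12.
Kehinde is living and takes 1/12.
Adaeze is living and takes 1/12.
Ebele predeceased; the 1/3 allotted to Ebele's branch passes to Ebele's issue by representation.
Bankole's line is the sole branch at this level, so the full 1/3 passes to Bankole's issue by representation.
The 1/3 is divided into 2 equal shares of 1/6 among Morounke, Chukwudi.
Morounke is living and takes 1/6.
Chukwudi predeceased; the 1/6 allotted to Chukwudi's branch passes to Chukwudi's issue by representation.
The 1/6 is divided into 2 equal shares of 1/12 among Segun, Folake.
Segun is living and takes 1/12.
Folake is living and takes 1/12.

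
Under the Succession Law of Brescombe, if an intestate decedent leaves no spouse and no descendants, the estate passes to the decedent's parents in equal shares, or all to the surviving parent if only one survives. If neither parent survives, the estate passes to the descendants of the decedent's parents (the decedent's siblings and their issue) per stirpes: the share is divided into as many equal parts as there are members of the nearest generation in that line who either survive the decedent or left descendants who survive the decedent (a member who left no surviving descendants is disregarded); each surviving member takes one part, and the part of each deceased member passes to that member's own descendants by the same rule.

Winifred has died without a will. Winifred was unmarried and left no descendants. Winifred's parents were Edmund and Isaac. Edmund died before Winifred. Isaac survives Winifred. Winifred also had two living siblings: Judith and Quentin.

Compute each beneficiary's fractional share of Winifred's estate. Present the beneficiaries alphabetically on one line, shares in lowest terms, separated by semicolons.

Isaac 1

Only one parent, Isaac, survives, so Isaac takes the entire estate. The siblings take nothing because a surviving parent has priority.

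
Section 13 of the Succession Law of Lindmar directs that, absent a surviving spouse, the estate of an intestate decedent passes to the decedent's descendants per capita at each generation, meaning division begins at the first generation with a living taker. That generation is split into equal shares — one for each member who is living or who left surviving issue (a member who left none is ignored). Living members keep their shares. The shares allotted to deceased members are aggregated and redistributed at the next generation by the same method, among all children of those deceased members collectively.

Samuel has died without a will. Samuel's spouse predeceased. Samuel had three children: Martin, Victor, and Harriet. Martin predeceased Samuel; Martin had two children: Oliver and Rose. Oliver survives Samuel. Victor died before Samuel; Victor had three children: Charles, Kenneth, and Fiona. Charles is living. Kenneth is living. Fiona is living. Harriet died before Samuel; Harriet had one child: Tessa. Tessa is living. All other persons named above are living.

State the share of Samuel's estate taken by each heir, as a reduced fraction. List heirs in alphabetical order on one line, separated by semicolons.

Charles 1/6; Fiona 1/6; Kenneth 1/6; Oliver 1/6; Rose 1/6; Tessa 1/6

There is no surviving spouse, so the entire estate passes to Samuel's descendants per capita at each generation.
No one at generation 1 (Martin, Victor, Harriet) is living; moving to the next generation.
At generation 2 (Oliver, Rose, Charles, Kenneth, Fiona, Tessa) there are 6 shares of (1)/6 = 1/6 each.
Living: Oliver, Rose, Charles, Kenneth, Fiona, and Tessa — each takes 1/6.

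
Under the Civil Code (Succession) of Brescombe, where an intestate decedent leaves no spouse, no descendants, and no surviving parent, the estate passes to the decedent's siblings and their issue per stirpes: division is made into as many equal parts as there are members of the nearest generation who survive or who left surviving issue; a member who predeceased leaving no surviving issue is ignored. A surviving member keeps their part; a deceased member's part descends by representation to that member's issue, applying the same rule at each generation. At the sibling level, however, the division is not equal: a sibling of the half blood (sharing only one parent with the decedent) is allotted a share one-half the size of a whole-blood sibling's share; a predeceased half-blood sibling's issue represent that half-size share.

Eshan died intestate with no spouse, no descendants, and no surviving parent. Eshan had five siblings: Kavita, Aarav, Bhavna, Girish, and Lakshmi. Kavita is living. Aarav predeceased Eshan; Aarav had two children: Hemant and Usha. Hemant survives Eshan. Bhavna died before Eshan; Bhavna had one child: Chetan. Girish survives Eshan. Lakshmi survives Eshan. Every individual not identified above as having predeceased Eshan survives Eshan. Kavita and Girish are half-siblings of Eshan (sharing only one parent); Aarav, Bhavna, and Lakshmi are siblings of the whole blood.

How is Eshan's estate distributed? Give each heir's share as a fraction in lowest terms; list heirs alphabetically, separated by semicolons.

Chetan 1/4; Girish 1/8; Hemant 1/8; Kavita 1/8; Lakshmi 1/4; Usha 1/8

No spouse, descendants, or parent survives, so the estate passes to Eshan's siblings per stirpes.
Half-blood siblings count for one-half the weight of whole-blood siblings at the initial division.
Dividing 1 in proportion to weights (total weight 4): Kavita (weight 1/2) → 1/8; Aarav (weight 1) → 1/4; Bhavna (weight 1) → 1/4; Girish (weight 1/2) → 1/8; Lakshmi (weight 1) → 1/4.
Kavita is living and takes 1/8.
Aarav predeceased; the 1/4 allotted to Aarav's branch passes to Aarav's issue by representation.
The 1/4 is divided into 2 equal shares of 1/8 among Hemant, Usha.
Hemant is living and takes 1/8.
Usha is living and takes 1/8.
Bhavna predeceased; the 1/4 allotted to Bhavna's branch passes to Bhavna's issue by representation.
Chetan is the sole taker at this level and receives the full 1/4.
Girish is living and takes 1/8.
Lakshmi is living and takes 1/4.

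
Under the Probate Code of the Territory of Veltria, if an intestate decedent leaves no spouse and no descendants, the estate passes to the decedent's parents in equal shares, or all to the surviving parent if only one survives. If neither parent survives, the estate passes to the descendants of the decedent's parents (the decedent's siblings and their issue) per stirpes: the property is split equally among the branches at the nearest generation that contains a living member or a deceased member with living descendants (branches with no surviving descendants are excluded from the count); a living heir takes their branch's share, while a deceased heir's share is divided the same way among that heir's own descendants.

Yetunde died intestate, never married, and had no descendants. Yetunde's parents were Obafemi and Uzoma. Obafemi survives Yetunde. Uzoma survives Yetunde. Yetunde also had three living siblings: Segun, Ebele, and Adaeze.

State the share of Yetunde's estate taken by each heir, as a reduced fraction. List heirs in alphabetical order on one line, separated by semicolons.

Both parents survive, so Obafemi and Uzoma each take 1/2. The siblings take nothing because a surviving parent has priority.

Obafemi 1/2; Uzoma 1/2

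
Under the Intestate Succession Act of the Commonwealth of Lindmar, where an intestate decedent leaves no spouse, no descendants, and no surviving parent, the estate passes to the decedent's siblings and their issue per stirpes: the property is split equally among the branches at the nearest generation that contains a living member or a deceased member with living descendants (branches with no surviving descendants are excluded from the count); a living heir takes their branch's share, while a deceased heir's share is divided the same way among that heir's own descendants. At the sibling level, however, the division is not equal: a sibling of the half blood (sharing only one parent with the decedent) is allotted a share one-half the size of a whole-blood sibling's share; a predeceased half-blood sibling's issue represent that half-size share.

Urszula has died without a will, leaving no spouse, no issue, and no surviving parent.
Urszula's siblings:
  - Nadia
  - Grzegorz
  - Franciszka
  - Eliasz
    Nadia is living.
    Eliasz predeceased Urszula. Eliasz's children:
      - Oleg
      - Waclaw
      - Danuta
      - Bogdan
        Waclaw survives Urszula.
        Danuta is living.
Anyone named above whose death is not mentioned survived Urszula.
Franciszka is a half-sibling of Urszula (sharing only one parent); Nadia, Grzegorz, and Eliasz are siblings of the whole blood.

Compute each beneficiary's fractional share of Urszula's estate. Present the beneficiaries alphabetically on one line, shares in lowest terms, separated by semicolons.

No spouse, descendants, or parent survives, so the estate passes to Urszula's siblings per stirpes.
Half-blood siblings count for one-half the weight of whole-blood siblings at the initial division.
Dividing 1 in proportion to weights (total weight 7/2): Nadia (weight 1) → 2/7; Grzegorz (weight 1) → 2/7; Franciszka (weight 1/2) → 1/7; Eliasz (weight 1) → 2/7.
Nadia is living and takes 2/7.
Grzegorz is living and takes 2/7.
Franciszka is living and takes 1/7.
Eliasz predeceased; the 2/7 allotted to Eliasz's branch passes to Eliasz's issue by representation.
The 2/7 is divided into 4 equal shares of 1/14 among Oleg, Waclaw, Danuta, Bogdan.
Oleg is living and takes 1/14.
Waclaw is living and takes 1/14.
Danuta is living and takes 1/14.
Bogdan is living and takes 1/14.

Bogdan 1/14; Danuta 1/14; Franciszka 1/7; Grzegorz 2/7; Nadia 2/7; Oleg 1/14; Waclaw 1/14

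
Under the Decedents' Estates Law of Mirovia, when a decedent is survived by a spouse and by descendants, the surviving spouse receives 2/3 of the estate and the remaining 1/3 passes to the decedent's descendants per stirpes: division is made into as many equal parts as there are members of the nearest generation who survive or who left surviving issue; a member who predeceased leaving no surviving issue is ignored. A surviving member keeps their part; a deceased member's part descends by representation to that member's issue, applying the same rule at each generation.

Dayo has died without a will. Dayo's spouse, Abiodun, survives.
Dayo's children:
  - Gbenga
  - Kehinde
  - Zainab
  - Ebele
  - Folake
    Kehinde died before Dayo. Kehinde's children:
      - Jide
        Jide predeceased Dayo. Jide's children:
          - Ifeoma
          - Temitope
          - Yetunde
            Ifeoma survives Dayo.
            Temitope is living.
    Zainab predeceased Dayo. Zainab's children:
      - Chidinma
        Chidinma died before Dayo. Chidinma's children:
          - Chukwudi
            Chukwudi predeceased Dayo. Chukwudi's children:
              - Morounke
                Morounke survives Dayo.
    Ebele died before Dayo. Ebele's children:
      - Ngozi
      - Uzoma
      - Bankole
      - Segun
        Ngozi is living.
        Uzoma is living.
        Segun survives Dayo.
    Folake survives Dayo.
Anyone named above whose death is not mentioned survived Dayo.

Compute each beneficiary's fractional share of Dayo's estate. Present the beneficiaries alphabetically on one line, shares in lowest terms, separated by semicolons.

Abiodun 2/3; Bankole 1/60; Folake 1/15; Gbenga 1/15; Ifeoma 1/45; Morounke 1/15; Ngozi 1/60; Segun 1/60; Temitope 1/45; Uzoma 1/60; Yetunde 1/45

Abiodun, as surviving spouse, takes 2/3.
The remaining 1/3 passes to Dayo's descendants per stirpes.
The 1/3 is divided into 5 equal shares of 1/15 among Gbenga, Kehinde, Zainab, Ebele, Folake.
Gbenga is living and takes 1/15.
Kehinde predeceased; the 1/15 allotted to Kehinde's branch passes to Kehinde's issue by representation.
Jide's line is the sole branch at this level, so the full 1/15 passes to Jide's issue by representation.
The 1/15 is divided into 3 equal shares of 1/45 among Ifeoma, Temitope, Yetunde.
Ifeoma is living and takes 1/45.
Temitope is living and takes 1/45.
Yetunde is living and takes 1/45.
Zainab predeceased; the 1/15 allotted to Zainab's branch passes to Zainab's issue by representation.
Chidinma's line is the sole branch at this level, so the full 1/15 passes to Chidinma's issue by representation.
Chukwudi's line is the sole branch at this level, so the full 1/15 passes to Chukwudi's issue by representation.
Morounke is the sole taker at this level and receives the full 1/15.
Ebele predeceased; the 1/15 allotted to Ebele's branch passes to Ebele's issue by representation.
The 1/15 is divided into 4 equal shares of 1/60 among Ngozi, Uzoma, Bankole, Segun.
Ngozi is living and takes 1/60.
Uzoma is living and takes 1/60.
Bankole is living and takes 1/60.
Segun is living and takes 1/60.
Folake is living and takes 1/15.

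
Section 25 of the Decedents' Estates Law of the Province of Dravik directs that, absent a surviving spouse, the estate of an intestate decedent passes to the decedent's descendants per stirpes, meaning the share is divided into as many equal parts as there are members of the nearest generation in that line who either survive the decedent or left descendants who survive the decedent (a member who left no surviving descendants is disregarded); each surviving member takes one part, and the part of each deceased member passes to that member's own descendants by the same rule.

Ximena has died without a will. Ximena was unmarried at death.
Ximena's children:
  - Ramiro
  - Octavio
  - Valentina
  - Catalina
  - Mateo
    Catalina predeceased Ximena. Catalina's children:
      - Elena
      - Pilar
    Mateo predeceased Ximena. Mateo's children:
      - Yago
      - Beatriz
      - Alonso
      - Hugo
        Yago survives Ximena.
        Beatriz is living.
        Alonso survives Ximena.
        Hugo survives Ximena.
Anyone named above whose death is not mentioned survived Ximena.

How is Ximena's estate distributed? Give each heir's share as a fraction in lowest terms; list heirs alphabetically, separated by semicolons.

There is no surviving spouse, so the entire estate passes to Ximena's descendants per stirpes.
The estate is divided into 5 equal shares of 1/5 among Ramiro, Octavio, Valentina, Catalina, Mateo.
Ramiro is living and takes 1/5.
Octavio is living and takes 1/5.
Valentina is living and takes 1/5.
Catalina predeceased; the 1/5 allotted to Catalina's branch passes to Catalina's issue by representation.
The 1/5 is divided into 2 equal shares of 1/10 among Elena, Pilar.
Elena is living and takes 1/10.
Pilar is living and takes 1/10.
Mateo predeceased; the 1/5 allotted to Mateo's branch passes to Mateo's issue by representation.
The 1/5 is divided into 4 equal shares of 1/20 among Yago, Beatriz, Alonso, Hugo.
Yago is living and takes 1/20.
Beatriz is living and takes 1/20.
Alonso is living and takes 1/20.
Hugo is living and takes 1/20.

Alonso 1/20; Beatriz 1/20; Elena 1/10; Hugo 1/20; Octavio 1/5; Pilar 1/10; Ramiro 1/5; Valentina 1/5; Yago 1/20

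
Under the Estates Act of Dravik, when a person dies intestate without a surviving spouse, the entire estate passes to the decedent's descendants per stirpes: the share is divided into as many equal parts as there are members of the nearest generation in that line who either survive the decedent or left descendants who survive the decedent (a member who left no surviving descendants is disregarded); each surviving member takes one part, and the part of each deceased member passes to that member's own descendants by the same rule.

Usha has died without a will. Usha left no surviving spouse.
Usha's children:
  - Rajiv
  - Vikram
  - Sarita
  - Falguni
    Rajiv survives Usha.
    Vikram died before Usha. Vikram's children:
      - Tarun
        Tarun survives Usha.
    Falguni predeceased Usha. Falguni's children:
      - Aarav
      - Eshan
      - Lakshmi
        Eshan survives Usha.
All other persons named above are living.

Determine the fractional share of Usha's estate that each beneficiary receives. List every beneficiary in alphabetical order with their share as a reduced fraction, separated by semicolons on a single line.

Aarav 1/12; Eshan 1/12; Lakshmi 1/12; Rajiv 1/4; Sarita 1/4; Tarun 1/4

There is no surviving spouse, so the entire estate passes to Usha's descendants per stirpes.
The estate is divided into 4 equal shares of 1/4 among Rajiv, Vikram, Sarita, Falguni.
Rajiv is living and takes 1/4.
Vikram predeceased; the 1/4 allotted to Vikram's branch passes to Vikram's issue by representation.
Tarun is the sole taker at this level and receives the full 1/4.
Sarita is living and takes 1/4.
Falguni predeceased; the 1/4 allotted to Falguni's branch passes to Falguni's issue by representation.
The 1/4 is divided into 3 equal shares of 1/12 among Aarav, Eshan, Lakshmi.
Aarav is living and takes 1/12.
Eshan is living and takes 1/12.
Lakshmi is living and takes 1/12.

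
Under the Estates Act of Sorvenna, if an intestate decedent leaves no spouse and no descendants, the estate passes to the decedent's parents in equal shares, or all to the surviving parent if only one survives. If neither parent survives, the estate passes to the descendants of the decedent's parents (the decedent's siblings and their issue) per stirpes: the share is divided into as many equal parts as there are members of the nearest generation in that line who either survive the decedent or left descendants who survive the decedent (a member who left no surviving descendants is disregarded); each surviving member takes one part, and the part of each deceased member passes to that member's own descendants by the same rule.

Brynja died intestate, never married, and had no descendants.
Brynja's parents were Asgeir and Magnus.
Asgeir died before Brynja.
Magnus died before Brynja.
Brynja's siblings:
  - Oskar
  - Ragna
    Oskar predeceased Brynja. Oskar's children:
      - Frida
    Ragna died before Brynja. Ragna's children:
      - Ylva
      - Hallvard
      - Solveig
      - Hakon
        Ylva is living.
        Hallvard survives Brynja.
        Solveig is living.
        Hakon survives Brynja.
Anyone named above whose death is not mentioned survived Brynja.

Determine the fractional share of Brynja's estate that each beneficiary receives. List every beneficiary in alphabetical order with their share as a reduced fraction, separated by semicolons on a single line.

Neither parent survives and there are no descendants, so the estate passes to Brynja's siblings and their issue per stirpes.
The estate is divided into 2 equal shares of 1/2 among Oskar, Ragna.
Oskar predeceased; the 1/2 allotted to Oskar's branch passes to Oskar's issue by representation.
Frida is the sole taker at this level and receives the full 1/2.
Ragna predeceased; the 1/2 allotted to Ragna's branch passes to Ragna's issue by representation.
The 1/2 is divided into 4 equal shares of 1/8 among Ylva, Hallvard, Solveig, Hakon.
Ylva is living and takes 1/8.
Hallvard is living and takes 1/8.
Solveig is living and takes 1/8.
Hakon is living and takes 1/8.

Frida 1/2; Hakon 1/8; Hallvard 1/8; Solveig 1/8; Ylva 1/8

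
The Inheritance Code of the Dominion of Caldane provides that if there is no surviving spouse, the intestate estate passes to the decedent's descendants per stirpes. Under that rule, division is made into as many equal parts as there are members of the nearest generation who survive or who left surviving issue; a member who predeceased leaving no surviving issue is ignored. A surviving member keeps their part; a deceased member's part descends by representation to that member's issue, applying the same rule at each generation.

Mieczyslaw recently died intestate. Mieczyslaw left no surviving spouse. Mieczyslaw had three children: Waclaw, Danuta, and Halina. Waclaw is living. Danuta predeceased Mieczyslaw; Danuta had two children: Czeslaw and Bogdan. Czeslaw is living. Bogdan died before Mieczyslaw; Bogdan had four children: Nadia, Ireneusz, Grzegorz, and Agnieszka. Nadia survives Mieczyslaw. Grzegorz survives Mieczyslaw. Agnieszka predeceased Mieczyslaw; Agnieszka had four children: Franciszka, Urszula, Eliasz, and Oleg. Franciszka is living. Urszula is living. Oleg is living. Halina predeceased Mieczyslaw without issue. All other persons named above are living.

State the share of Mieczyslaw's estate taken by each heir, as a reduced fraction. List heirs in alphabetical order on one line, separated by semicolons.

Czeslaw 1/4; Eliasz 1/64; Franciszka 1/64; Grzegorz 1/16; Ireneusz 1/16; Nadia 1/16; Oleg 1/64; Urszula 1/64; Waclaw 1/2

There is no surviving spouse, so the entire estate passes to Mieczyslaw's descendants per stirpes.
Halina left no surviving issue, so that branch lapses and is disregarded.
The estate is divided into 2 equal shares of 1/2 among Waclaw, Danuta.
Waclaw is living and takes 1/2.
Danuta predeceased; the 1/2 allotted to Danuta's branch passes to Danuta's issue by representation.
The 1/2 is divided into 2 equal shares of 1/4 among Czeslaw, Bogdan.
Czeslaw is living and takes 1/4.
Bogdan predeceased; the 1/4 allotted to Bogdan's branch passes to Bogdan's issue by representation.
The 1/4 is divided into 4 equal shares of 1/16 among Nadia, Ireneusz, Grzegorz, Agnieszka.
Nadia is living and takes 1/16.
Ireneusz is living and takes 1/16.
Grzegorz is living and takes 1/16.
Agnieszka predeceased; the 1/16 allotted to Agnieszka's branch passes to Agnieszka's issue by representation.
The 1/16 is divided into 4 equal shares of 1/64 among Franciszka, Urszula, Eliasz, Oleg.
Franciszka is living and takes 1/64.
Urszula is living and takes 1/64.
Eliasz is living and takes 1/64.
Oleg is living and takes 1/64.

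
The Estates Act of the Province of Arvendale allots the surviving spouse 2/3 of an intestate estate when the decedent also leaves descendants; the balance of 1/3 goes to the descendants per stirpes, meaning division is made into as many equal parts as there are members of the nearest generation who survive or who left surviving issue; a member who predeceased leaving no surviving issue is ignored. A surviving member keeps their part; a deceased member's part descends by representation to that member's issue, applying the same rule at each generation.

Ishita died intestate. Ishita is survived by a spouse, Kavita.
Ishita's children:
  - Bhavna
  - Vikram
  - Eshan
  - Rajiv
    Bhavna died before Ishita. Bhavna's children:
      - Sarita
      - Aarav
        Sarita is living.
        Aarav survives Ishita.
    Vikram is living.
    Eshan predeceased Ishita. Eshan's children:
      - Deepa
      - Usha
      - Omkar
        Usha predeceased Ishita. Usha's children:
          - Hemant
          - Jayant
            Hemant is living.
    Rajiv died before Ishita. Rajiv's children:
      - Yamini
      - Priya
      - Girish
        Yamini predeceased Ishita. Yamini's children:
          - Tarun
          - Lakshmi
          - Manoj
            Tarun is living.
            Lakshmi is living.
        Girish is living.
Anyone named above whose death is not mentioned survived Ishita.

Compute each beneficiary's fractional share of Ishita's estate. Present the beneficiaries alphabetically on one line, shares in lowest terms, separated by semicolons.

Aarav 1/24; Deepa 1/36; Girish 1/36; Hemant 1/72; Jayant 1/72; Kavita 2/3; Lakshmi 1/108; Manoj 1/108; Omkar 1/36; Priya 1/36; Sarita 1/24; Tarun 1/108; Vikram 1/12

Kavita, as surviving spouse, takes 2/3.
The remaining 1/3 passes to Ishita's descendants per stirpes.
The 1/3 is divided into 4 equal shares of 1/12 among Bhavna, Vikram, Eshan, Rajiv.
Bhavna predeceased; the 1/12 allotted to Bhavna's branch passes to Bhavna's issue by representation.
The 1/12 is divided into 2 equal shares of 1/24 among Sarita, Aarav.
Sarita is living and takes 1/24.
Aarav is living and takes 1/24.
Vikram is living and takes 1/12.
Eshan predeceased; the 1/12 allotted to Eshan's branch passes to Eshan's issue by representation.
The 1/12 is divided into 3 equal shares of 1/36 among Deepa, Usha, Omkar.
Deepa is living and takes 1/36.
Usha predeceased; the 1/36 allotted to Usha's branch passes to Usha's issue by representation.
The 1/36 is divided into 2 equal shares of 1/72 among Hemant, Jayant.
Hemant is living and takes 1/72.
Jayant is living and takes 1/72.
Omkar is living and takes 1/36.
Rajiv predeceased; the 1/12 allotted to Rajiv's branch passes to Rajiv's issue by representation.
The 1/12 is divided into 3 equal shares of 1/36 among Yamini, Priya, Girish.
Yamini predeceased; the 1/36 allotted to Yamini's branch passes to Yamini's issue by representation.
The 1/36 is divided into 3 equal shares of 1/108 among Tarun, Lakshmi, Manoj.
Tarun is living and takes 1/108.
Lakshmi is living and takes 1/108.
Manoj is living and takes 1/108.
Priya is living and takes 1/36.
Girish is living and takes 1/36.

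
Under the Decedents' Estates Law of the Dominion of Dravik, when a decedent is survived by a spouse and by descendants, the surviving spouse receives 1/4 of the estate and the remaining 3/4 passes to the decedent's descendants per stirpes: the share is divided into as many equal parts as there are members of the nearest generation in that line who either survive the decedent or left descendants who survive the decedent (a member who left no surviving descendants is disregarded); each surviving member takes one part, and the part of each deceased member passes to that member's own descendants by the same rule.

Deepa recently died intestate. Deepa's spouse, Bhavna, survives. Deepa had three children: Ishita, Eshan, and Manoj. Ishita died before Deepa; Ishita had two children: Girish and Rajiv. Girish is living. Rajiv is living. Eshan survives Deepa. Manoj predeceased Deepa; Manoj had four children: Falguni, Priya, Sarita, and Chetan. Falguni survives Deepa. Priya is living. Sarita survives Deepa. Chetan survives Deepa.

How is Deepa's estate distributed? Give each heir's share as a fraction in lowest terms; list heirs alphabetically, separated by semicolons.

Bhavna 1/4; Chetan 1/16; Eshan 1/4; Falguni 1/16; Girish 1/8; Priya 1/16; Rajiv 1/8; Sarita 1/16

Bhavna, as surviving spouse, takes 1/4.
The remaining 3/4 passes to Deepa's descendants per stirpes.
The 3/4 is divided into 3 equal shares of 1/4 among Ishita, Eshan, Manoj.
Ishita predeceased; the 1/4 allotted to Ishita's branch passes to Ishita's issue by representation.
The 1/4 is divided into 2 equal shares of 1/8 among Girish, Rajiv.
Girish is living and takes 1/8.
Rajiv is living and takes 1/8.
Eshan is living and takes 1/4.
Manoj predeceased; the 1/4 allotted to Manoj's branch passes to Manoj's issue by representation.
The 1/4 is divided into 4 equal shares of 1/16 among Falguni, Priya, Sarita, Chetan.
Falguni is living and takes 1/16.
Priya is living and takes 1/16.
Sarita is living and takes 1/16.
Chetan is living and takes 1/16.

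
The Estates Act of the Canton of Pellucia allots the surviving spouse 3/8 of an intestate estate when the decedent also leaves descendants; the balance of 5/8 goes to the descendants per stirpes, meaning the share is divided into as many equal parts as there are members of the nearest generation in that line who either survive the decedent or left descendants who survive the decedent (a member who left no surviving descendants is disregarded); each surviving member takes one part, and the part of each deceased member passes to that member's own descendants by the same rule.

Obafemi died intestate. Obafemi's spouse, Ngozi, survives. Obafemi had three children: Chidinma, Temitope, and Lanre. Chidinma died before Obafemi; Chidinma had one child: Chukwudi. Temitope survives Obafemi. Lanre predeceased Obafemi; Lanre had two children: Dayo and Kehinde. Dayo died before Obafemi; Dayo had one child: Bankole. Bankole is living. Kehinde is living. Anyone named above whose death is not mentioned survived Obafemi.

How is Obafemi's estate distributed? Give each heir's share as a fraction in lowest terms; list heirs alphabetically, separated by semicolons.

Bankole 5/48; Chukwudi 5/24; Kehinde 5/48; Ngozi 3/8; Temitope 5/24

Ngozi, as surviving spouse, takes 3/8.
The remaining 5/8 passes to Obafemi's descendants per stirpes.
The 5/8 is divided into 3 equal shares of 5/24 among Chidinma, Temitope, Lanre.
Chidinma predeceased; the 5/24 allotted to Chidinma's branch passes to Chidinma's issue by representation.
Chukwudi is the sole taker at this level and receives the full 5/24.
Temitope is living and takes 5/24.
Lanre predeceased; the 5/24 allotted to Lanre's branch passes to Lanre's issue by representation.
The 5/24 is divided into 2 equal shares of 5/48 among Dayo, Kehinde.
Dayo predeceased; the 5/48 allotted to Dayo's branch passes to Dayo's issue by representation.
Bankole is the sole taker at this level and receives the full 5/48.
Kehinde is living and takes 5/48.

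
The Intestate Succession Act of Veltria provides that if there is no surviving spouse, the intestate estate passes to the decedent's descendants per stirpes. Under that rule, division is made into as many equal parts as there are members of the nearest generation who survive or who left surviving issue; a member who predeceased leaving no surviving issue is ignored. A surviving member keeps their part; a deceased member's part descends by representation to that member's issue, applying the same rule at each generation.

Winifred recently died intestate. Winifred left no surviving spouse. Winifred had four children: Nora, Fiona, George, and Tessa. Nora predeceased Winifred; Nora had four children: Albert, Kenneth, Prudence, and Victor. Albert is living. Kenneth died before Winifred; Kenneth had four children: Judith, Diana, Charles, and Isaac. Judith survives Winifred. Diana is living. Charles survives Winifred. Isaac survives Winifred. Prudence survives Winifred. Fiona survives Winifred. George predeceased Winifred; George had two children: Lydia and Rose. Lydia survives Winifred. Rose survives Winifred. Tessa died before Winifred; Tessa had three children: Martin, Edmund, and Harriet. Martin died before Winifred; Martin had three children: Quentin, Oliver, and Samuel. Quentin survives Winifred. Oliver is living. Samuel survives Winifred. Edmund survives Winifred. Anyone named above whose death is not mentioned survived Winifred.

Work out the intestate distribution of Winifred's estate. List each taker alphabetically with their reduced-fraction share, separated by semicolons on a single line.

Albert 1/16; Charles 1/64; Diana 1/64; Edmund 1/12; Fiona 1/4; Harriet 1/12; Isaac 1/64; Judith 1/64; Lydia 1/8; Oliver 1/36; Prudence 1/16; Quentin 1/36; Rose 1/8; Samuel 1/36; Victor 1/16

There is no surviving spouse, so the entire estate passes to Winifred's descendants per stirpes.
The estate is divided into 4 equal shares of 1/4 among Nora, Fiona, George, Tessa.
Nora predeceased; the 1/4 allotted to Nora's branch passes to Nora's issue by representation.
The 1/4 is divided into 4 equal shares of 1/16 among Albert, Kenneth, Prudence, Victor.
Albert is living and takes 1/16.
Kenneth predeceased; the 1/16 allotted to Kenneth's branch passes to Kenneth's issue by representation.
The 1/16 is divided into 4 equal shares of 1/64 among Judith, Diana, Charles, Isaac.
Judith is living and takes 1/64.
Diana is living and takes 1/64.
Charles is living and takes 1/64.
Isaac is living and takes 1/64.
Prudence is living and takes 1/16.
Victor is living and takes 1/16.
Fiona is living and takes 1/4.
George predeceased; the 1/4 allotted to George's branch passes to George's issue by representation.
The 1/4 is divided into 2 equal shares of 1/8 among Lydia, Rose.
Lydia is living and takes 1/8.
Rose is living and takes 1/8.
Tessa predeceased; the 1/4 allotted to Tessa's branch passes to Tessa's issue by representation.
The 1/4 is divided into 3 equal shares of 1/12 among Martin, Edmund, Harriet.
Martin predeceased; the 1/12 allotted to Martin's branch passes to Martin's issue by representation.
The 1/12 is divided into 3 equal shares of 1/36 among Quentin, Oliver, Samuel.
Quentin is living and takes 1/36.
Oliver is living and takes 1/36.
Samuel is living and takes 1/36.
Edmund is living and takes 1/12.
Harriet is living and takes 1/12.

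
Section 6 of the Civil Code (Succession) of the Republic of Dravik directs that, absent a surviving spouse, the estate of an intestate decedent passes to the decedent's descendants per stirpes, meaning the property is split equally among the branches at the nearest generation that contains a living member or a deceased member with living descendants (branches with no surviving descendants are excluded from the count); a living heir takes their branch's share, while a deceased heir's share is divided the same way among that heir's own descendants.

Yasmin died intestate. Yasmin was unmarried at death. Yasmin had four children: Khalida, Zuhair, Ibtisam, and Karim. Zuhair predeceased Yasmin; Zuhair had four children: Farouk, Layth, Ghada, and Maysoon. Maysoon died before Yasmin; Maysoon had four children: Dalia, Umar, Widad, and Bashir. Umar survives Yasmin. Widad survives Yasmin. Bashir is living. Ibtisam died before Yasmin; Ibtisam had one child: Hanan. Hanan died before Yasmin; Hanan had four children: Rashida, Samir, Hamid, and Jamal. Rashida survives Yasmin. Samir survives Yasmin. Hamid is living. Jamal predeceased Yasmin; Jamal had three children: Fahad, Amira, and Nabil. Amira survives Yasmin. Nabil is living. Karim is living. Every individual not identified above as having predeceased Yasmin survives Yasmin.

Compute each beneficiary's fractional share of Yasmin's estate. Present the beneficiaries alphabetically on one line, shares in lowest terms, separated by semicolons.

Amira 1/48; Bashir 1/64; Dalia 1/64; Fahad 1/48; Farouk 1/16; Ghada 1/16; Hamid 1/16; Karim 1/4; Khalida 1/4; Layth 1/16; Nabil 1/48; Rashida 1/16; Samir 1/16; Umar 1/64; Widad 1/64

There is no surviving spouse, so the entire estate passes to Yasmin's descendants per stirpes.
The estate is divided into 4 equal shares of 1/4 among Khalida, Zuhair, Ibtisam, Karim.
Khalida is living and takes 1/4.
Zuhair predeceased; the 1/4 allotted to Zuhair's branch passes to Zuhair's issue by representation.
The 1/4 is divided into 4 equal shares of 1/16 among Farouk, Layth, Ghada, Maysoon.
Farouk is living and takes 1/16.
Layth is living and takes 1/16.
Ghada is living and takes 1/16.
Maysoon predeceased; the 1/16 allotted to Maysoon's branch passes to Maysoon's issue by representation.
The 1/16 is divided into 4 equal shares of 1/64 among Dalia, Umar, Widad, Bashir.
Dalia is living and takes 1/64.
Umar is living and takes 1/64.
Widad is living and takes 1/64.
Bashir is living and takes 1/64.
Ibtisam predeceased; the 1/4 allotted to Ibtisam's branch passes to Ibtisam's issue by representation.
Hanan's line is the sole branch at this level, so the full 1/4 passes to Hanan's issue by representation.
The 1/4 is divided into 4 equal shares of 1/16 among Rashida, Samir, Hamid, Jamal.
Rashida is living and takes 1/16.
Samir is living and takes 1/16.
Hamid is living and takes 1/16.
Jamal predeceased; the 1/16 allotted to Jamal's branch passes to Jamal's issue by representation.
The 1/16 is divided into 3 equal shares of 1/48 among Fahad, Amira, Nabil.
Fahad is living and takes 1/48.
Amira is living and takes 1/48.
Nabil is living and takes 1/48.
Karim is living and takes 1/4.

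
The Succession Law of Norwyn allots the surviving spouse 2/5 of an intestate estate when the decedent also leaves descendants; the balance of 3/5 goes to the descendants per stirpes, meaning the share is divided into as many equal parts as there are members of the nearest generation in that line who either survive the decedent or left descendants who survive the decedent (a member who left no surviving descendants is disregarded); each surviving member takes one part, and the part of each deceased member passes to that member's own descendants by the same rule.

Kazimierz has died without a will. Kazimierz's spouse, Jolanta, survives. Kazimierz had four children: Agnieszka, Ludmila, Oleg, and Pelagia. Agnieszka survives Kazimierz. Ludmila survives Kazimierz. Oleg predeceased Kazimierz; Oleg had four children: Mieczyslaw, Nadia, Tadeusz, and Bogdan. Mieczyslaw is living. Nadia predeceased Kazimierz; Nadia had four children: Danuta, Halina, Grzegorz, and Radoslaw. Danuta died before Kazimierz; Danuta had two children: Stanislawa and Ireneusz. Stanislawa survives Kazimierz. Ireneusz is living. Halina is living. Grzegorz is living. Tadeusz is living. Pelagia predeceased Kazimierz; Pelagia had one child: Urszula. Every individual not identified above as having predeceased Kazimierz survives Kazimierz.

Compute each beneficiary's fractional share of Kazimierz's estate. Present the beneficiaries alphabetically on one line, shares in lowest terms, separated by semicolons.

Jolanta, as surviving spouse, takes 2/5.
The remaining 3/5 passes to Kazimierz's descendants per stirpes.
The 3/5 is divided into 4 equal shares of 3/20 among Agnieszka, Ludmila, Oleg, Pelagia.
Agnieszka is living and takes 3/20.
Ludmila is living and takes 3/20.
Oleg predeceased; the 3/20 allotted to Oleg's branch passes to Oleg's issue by representation.
The 3/20 is divided into 4 equal shares of 3/80 among Mieczyslaw, Nadia, Tadeusz, Bogdan.
Mieczyslaw is living and takes 3/80.
Nadia predeceased; the 3/80 allotted to Nadia's branch passes to Nadia's issue by representation.
The 3/80 is divided into 4 equal shares of 3/320 among Danuta, Halina, Grzegorz, Radoslaw.
Danuta predeceased; the 3/320 allotted to Danuta's branch passes to Danuta's issue by representation.
The 3/320 is divided into 2 equal shares of 3/640 among Stanislawa, Ireneusz.
Stanislawa is living and takes 3/640.
Ireneusz is living and takes 3/640.
Halina is living and takes 3/320.
Grzegorz is living and takes 3/320.
Radoslaw is living and takes 3/320.
Tadeusz is living and takes 3/80.
Bogdan is living and takes 3/80.
Pelagia predeceased; the 3/20 allotted to Pelagia's branch passes to Pelagia's issue by representation.
Urszula is the sole taker at this level and receives the full 3/20.

Agnieszka 3/20; Bogdan 3/80; Grzegorz 3/320; Halina 3/320; Ireneusz 3/640; Jolanta 2/5; Ludmila 3/20; Mieczyslaw 3/80; Radoslaw 3/320; Stanislawa 3/640; Tadeusz 3/80; Urszula 3/20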